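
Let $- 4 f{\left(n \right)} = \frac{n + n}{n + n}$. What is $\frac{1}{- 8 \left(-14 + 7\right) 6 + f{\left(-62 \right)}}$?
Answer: $\frac{4}{1343} \approx 0.0029784$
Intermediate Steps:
$f{\left(n \right)} = - \frac{1}{4}$ ($f{\left(n \right)} = - \frac{\left(n + n\right) \frac{1}{n + n}}{4} = - \frac{2 n \frac{1}{2 n}}{4} = \left(- \frac{1}{4}\right) 1 = - \frac{1}{4}$)
$\frac{1}{- 8 \left(-14 + 7\right) 6 + f{\left(-62 \right)}} = \frac{1}{- 8 \left(-14 + 7\right) 6 - \frac{1}{4}} = \frac{1}{\left(-8\right) \left(-7\right) 6 - \frac{1}{4}} = \frac{1}{56 \cdot 6 - \frac{1}{4}} = \frac{1}{336 - \frac{1}{4}} = \frac{1}{\frac{1343}{4}} = \frac{4}{1343}$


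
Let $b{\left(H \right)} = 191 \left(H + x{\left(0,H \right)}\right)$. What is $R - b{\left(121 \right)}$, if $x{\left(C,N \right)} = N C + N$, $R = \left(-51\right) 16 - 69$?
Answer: $-47107$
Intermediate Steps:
$R = -885$ ($R = -816 - 69 = -885$)
$x{\left(C,N \right)} = N + C N$ ($x{\left(C,N \right)} = C N + N = N + C N$)
$b{\left(H \right)} = 382 H$ ($b{\left(H \right)} = 191 \left(H + H \left(1 + 0\right)\right) = 191 \left(H + H 1\right) = 191 \left(H + H\right) = 191 \cdot 2 H = 382 H$)
$R - b{\left(121 \right)} = -885 - 382 \cdot 121 = -885 - 46222 = -47107$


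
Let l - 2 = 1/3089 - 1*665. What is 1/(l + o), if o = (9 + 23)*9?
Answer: -3089/1158374 ≈ -0.0026667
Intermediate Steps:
l = -2048006/3089 (l = 2 + (1/3089 - 1*665) = 2 + (1/3089 - 665) = 2 - 2054184/3089 = -2048006/3089 ≈ -663.00)
o = 288 (o = 32*9 = 288)
1/(l + o) = 1/(-2048006/3089 + 288) = 1/(-1158374/3089) = -3089/1158374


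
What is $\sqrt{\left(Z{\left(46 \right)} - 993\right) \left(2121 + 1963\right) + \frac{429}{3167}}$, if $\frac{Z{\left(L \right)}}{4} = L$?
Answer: $\frac{i \sqrt{33138310582241}}{3167} \approx 1817.7 i$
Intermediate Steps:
$Z{\left(L \right)} = 4 L$
$\sqrt{\left(Z{\left(46 \right)} - 993\right) \left(2121 + 1963\right) + \frac{429}{3167}} = \sqrt{\left(4 \cdot 46 - 993\right) \left(2121 + 1963\right) + \frac{429}{3167}} = \sqrt{\left(184 - 993\right) 4084 + 429 \cdot \frac{1}{3167}} = \sqrt{\left(-809\right) 4084 + \frac{429}{3167}} = \sqrt{-3303956 + \frac{429}{3167}} = \sqrt{- \frac{10463628223}{3167}} = \frac{i \sqrt{33138310582241}}{3167}$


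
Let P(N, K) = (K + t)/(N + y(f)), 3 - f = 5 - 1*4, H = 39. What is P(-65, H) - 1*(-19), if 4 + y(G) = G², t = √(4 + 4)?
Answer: 92/5 - 2*√2/65 ≈ 18.356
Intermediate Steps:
t = 2*√2 (t = √8 = 2*√2 ≈ 2.8284)
f = 2 (f = 3 - (5 - 1*4) = 3 - (5 - 4) = 3 - 1*1 = 3 - 1 = 2)
y(G) = -4 + G²
P(N, K) = (K + 2*√2)/N (P(N, K) = (K + 2*√2)/(N + (-4 + 2²)) = (K + 2*√2)/(N + (-4 + 4)) = (K + 2*√2)/(N + 0) = (K + 2*√2)/N)
P(-65, H) - 1*(-19) = (39 + 2*√2)/(-65) - 1*(-19) = -(39 + 2*√2)/65 + 19 = (-⅗ - 2*√2/65) + 19 = 92/5 - 2*√2/65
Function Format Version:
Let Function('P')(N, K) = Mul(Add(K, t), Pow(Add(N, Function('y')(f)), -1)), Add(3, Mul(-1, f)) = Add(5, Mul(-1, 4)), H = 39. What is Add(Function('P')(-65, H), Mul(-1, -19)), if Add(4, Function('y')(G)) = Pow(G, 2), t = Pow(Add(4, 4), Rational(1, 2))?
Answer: Add(Rational(92, 5), Mul(Rational(-2, 65), Pow(2, Rational(1, 2)))) ≈ 18.356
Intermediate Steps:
t = Mul(2, Pow(2, Rational(1, 2))) (t = Pow(8, Rational(1, 2)) = Mul(2, Pow(2, Rational(1, 2))) ≈ 2.8284)
f = 2 (f = Add(3, Mul(-1, Add(5, Mul(-1, 4)))) = Add(3, Mul(-1, Add(5, -4))) = Add(3, Mul(-1, 1)) = Add(3, -1) = 2)
Function('y')(G) = Add(-4, Pow(G, 2))
Function('P')(N, K) = Mul(Pow(N, -1), Add(K, Mul(2, Pow(2, Rational(1, 2))))) (Function('P')(N, K) = Mul(Add(K, Mul(2, Pow(2, Rational(1, 2)))), Pow(Add(N, Add(-4, Pow(2, 2))), -1)) = Mul(Add(K, Mul(2, Pow(2, Rational(1, 2)))), Pow(Add(N, Add(-4, 4)), -1)) = Mul(Add(K, Mul(2, Pow(2, Rational(1, 2)))), Pow(Add(N, 0), -1)) = Mul(Add(K, Mul(2, Pow(2, Rational(1, 2)))), Pow(N, -1)) = Mul(Pow(N, -1), Add(K, Mul(2, Pow(2, Rational(1, 2))))))
Add(Function('P')(-65, H), Mul(-1, -19)) = Add(Mul(Pow(-65, -1), Add(39, Mul(2, Pow(2, Rational(1, 2))))), Mul(-1, -19)) = Add(Mul(Rational(-1, 65), Add(39, Mul(2, Pow(2, Rational(1, 2))))), 19) = Add(Add(Rational(-3, 5), Mul(Rational(-2, 65), Pow(2, Rational(1, 2)))), 19) = Add(Rational(92, 5), Mul(Rational(-2, 65), Pow(2, Rational(1, 2))))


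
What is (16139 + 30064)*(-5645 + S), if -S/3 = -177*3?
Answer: -187214556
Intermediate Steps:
S = 1593 (S = -(-531)*3 = -3*(-531) = 1593)
(16139 + 30064)*(-5645 + S) = (16139 + 30064)*(-5645 + 1593) = 46203*(-4052) = -187214556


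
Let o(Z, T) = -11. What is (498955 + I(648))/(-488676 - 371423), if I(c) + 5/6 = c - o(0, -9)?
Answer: -2997679/5160594 ≈ -0.58088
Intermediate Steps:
I(c) = 61/6 + c (I(c) = -⅚ + (c - 1*(-11)) = -⅚ + (c + 11) = -⅚ + (11 + c) = 61/6 + c)
(498955 + I(648))/(-488676 - 371423) = (498955 + (61/6 + 648))/(-488676 - 371423) = (498955 + 3949/6)/(-860099) = (2997679/6)*(-1/860099) = -2997679/5160594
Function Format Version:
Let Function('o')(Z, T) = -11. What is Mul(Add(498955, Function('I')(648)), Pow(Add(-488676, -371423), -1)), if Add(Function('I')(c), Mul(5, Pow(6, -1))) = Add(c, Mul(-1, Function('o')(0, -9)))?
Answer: Rational(-2997679, 5160594) ≈ -0.58088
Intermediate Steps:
Function('I')(c) = Add(Rational(61, 6), c) (Function('I')(c) = Add(Rational(-5, 6), Add(c, Mul(-1, -11))) = Add(Rational(-5, 6), Add(c, 11)) = Add(Rational(-5, 6), Add(11, c)) = Add(Rational(61, 6), c))
Mul(Add(498955, Function('I')(648)), Pow(Add(-488676, -371423), -1)) = Mul(Add(498955, Add(Rational(61, 6), 648)), Pow(Add(-488676, -371423), -1)) = Mul(Add(498955, Rational(3949, 6)), Pow(-860099, -1)) = Mul(Rational(2997679, 6), Rational(-1, 860099)) = Rational(-2997679, 5160594)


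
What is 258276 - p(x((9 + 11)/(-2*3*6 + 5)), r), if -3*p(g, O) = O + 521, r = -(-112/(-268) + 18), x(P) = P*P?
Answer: 51947149/201 ≈ 2.5844e+5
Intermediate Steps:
x(P) = P²
r = -1234/67 (r = -(-112*(-1/268) + 18) = -(28/67 + 18) = -1*1234/67 = -1234/67 ≈ -18.418)
p(g, O) = -521/3 - O/3 (p(g, O) = -(O + 521)/3 = -(521 + O)/3 = -521/3 - O/3)
258276 - p(x((9 + 11)/(-2*3*6 + 5)), r) = 258276 - (-521/3 - ⅓*(-1234/67)) = 258276 - (-521/3 + 1234/201) = 258276 - 1*(-33673/201) = 258276 + 33673/201 = 51947149/201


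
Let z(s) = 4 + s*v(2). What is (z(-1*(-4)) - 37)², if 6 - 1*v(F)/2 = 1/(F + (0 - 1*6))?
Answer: 289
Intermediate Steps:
v(F) = 12 - 2/(-6 + F) (v(F) = 12 - 2/(F + (0 - 1*6)) = 12 - 2/(F + (0 - 6)) = 12 - 2/(F - 6) = 12 - 2/(-6 + F))
z(s) = 4 + 25*s/2 (z(s) = 4 + s*(2*(-37 + 6*2)/(-6 + 2)) = 4 + s*(2*(-37 + 12)/(-4)) = 4 + s*(2*(-¼)*(-25)) = 4 + s*(25/2) = 4 + 25*s/2)
(z(-1*(-4)) - 37)² = ((4 + 25*(-1*(-4))/2) - 37)² = ((4 + (25/2)*4) - 37)² = ((4 + 50) - 37)² = (54 - 37)² = 17² = 289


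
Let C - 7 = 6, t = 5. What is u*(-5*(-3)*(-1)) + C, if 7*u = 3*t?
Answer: -134/7 ≈ -19.143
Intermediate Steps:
C = 13 (C = 7 + 6 = 13)
u = 15/7 (u = (3*5)/7 = (⅐)*15 = 15/7 ≈ 2.1429)
u*(-5*(-3)*(-1)) + C = 15*(-5*(-3)*(-1))/7 + 13 = 15*(15*(-1))/7 + 13 = (15/7)*(-15) + 13 = -225/7 + 13 = -134/7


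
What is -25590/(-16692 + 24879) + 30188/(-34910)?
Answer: -190082676/47634695 ≈ -3.9904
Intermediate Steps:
-25590/(-16692 + 24879) + 30188/(-34910) = -25590/8187 + 30188*(-1/34910) = -25590*1/8187 - 15094/17455 = -8530/2729 - 15094/17455 = -190082676/47634695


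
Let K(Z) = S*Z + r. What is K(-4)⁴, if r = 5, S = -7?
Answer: 1185921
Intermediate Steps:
K(Z) = 5 - 7*Z (K(Z) = -7*Z + 5 = 5 - 7*Z)
K(-4)⁴ = (5 - 7*(-4))⁴ = (5 + 28)⁴ = 33⁴ = 1185921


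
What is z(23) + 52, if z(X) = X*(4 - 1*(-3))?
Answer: 213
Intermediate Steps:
z(X) = 7*X (z(X) = X*(4 + 3) = X*7 = 7*X)
z(23) + 52 = 7*23 + 52 = 161 + 52 = 213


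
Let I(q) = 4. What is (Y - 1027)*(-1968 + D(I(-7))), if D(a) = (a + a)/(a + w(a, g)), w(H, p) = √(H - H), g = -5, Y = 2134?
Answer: -2176362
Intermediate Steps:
w(H, p) = 0 (w(H, p) = √0 = 0)
D(a) = 2 (D(a) = (a + a)/(a + 0) = (2*a)/a = 2)
(Y - 1027)*(-1968 + D(I(-7))) = (2134 - 1027)*(-1968 + 2) = 1107*(-1966) = -2176362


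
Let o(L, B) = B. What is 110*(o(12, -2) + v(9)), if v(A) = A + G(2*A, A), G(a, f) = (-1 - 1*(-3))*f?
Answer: 2750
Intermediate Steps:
G(a, f) = 2*f (G(a, f) = (-1 + 3)*f = 2*f)
v(A) = 3*A (v(A) = A + 2*A = 3*A)
110*(o(12, -2) + v(9)) = 110*(-2 + 3*9) = 110*(-2 + 27) = 110*25 = 2750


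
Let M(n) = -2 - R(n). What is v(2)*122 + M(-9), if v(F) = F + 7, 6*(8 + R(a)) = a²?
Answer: 2181/2 ≈ 1090.5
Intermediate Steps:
R(a) = -8 + a²/6
v(F) = 7 + F
M(n) = 6 - n²/6 (M(n) = -2 - (-8 + n²/6) = -2 + (8 - n²/6) = 6 - n²/6)
v(2)*122 + M(-9) = (7 + 2)*122 + (6 - ⅙*(-9)²) = 9*122 + (6 - ⅙*81) = 1098 + (6 - 27/2) = 1098 - 15/2 = 2181/2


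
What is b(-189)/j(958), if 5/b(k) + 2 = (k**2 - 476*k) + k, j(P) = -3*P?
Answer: -5/360669756 ≈ -1.3863e-8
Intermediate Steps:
b(k) = 5/(-2 + k**2 - 475*k) (b(k) = 5/(-2 + ((k**2 - 476*k) + k)) = 5/(-2 + (k**2 - 475*k)) = 5/(-2 + k**2 - 475*k))
b(-189)/j(958) = (5/(-2 + (-189)**2 - 475*(-189)))/((-3*958)) = (5/(-2 + 35721 + 89775))/(-2874) = (5/125494)*(-1/2874) = -5/360669756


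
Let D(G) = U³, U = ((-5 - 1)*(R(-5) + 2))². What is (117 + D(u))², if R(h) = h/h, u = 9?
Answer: 1156839340300281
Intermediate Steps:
R(h) = 1
U = 324 (U = ((-5 - 1)*(1 + 2))² = (-6*3)² = (-18)² = 324)
D(G) = 34012224 (D(G) = 324³ = 34012224)
(117 + D(u))² = (117 + 34012224)² = 34012341² = 1156839340300281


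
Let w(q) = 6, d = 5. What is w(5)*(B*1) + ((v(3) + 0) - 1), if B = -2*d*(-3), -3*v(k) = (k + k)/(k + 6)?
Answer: 1609/9 ≈ 178.78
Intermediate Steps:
v(k) = -2*k/(3*(6 + k)) (v(k) = -(k + k)/(3*(k + 6)) = -2*k/(3*(6 + k)))
B = 30 (B = -2*5*(-3) = -10*(-3) = 30)
w(5)*(B*1) + ((v(3) + 0) - 1) = 6*(30*1) + ((-2*3/(18 + 3*3) + 0) - 1) = 6*30 + ((-2*3/(18 + 9) + 0) - 1) = 180 + ((-2*3/27 + 0) - 1) = 180 + ((-2*3*1/27 + 0) - 1) = 180 + ((-2/9 + 0) - 1) = 180 + (-2/9 - 1) = 180 - 11/9 = 1609/9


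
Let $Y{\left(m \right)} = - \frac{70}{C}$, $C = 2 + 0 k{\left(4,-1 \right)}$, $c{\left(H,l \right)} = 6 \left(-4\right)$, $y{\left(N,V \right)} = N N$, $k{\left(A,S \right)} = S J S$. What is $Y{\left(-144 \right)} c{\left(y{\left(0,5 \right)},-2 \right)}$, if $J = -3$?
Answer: $840$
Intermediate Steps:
$k{\left(A,S \right)} = - 3 S^{2}$ ($k{\left(A,S \right)} = S \left(-3\right) S = - 3 S S = - 3 S^{2}$)
$y{\left(N,V \right)} = N^{2}$
$c{\left(H,l \right)} = -24$
$C = 2$ ($C = 2 + 0 \left(- 3 \left(-1\right)^{2}\right) = 2 + 0 \left(\left(-3\right) 1\right) = 2 + 0 \left(-3\right) = 2 + 0 = 2$)
$Y{\left(m \right)} = -35$ ($Y{\left(m \right)} = - \frac{70}{2} = \left(-70\right) \frac{1}{2} = -35$)
$Y{\left(-144 \right)} c{\left(y{\left(0,5 \right)},-2 \right)} = \left(-35\right) \left(-24\right) = 840$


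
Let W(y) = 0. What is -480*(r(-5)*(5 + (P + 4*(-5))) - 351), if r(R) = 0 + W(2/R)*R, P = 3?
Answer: 168480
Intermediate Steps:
r(R) = 0 (r(R) = 0 + 0*R = 0 + 0 = 0)
-480*(r(-5)*(5 + (P + 4*(-5))) - 351) = -480*(0*(5 + (3 + 4*(-5))) - 351) = -480*(0*(5 + (3 - 20)) - 351) = -480*(0*(5 - 17) - 351) = -480*(0*(-12) - 351) = -480*(0 - 351) = -480*(-351) = 168480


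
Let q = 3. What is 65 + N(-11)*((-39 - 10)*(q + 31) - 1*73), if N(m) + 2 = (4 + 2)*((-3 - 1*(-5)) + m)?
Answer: 97449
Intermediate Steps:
N(m) = 10 + 6*m (N(m) = -2 + (4 + 2)*((-3 - 1*(-5)) + m) = -2 + 6*((-3 + 5) + m) = -2 + 6*(2 + m) = -2 + (12 + 6*m) = 10 + 6*m)
65 + N(-11)*((-39 - 10)*(q + 31) - 1*73) = 65 + (10 + 6*(-11))*((-39 - 10)*(3 + 31) - 1*73) = 65 + (10 - 66)*(-49*34 - 73) = 65 - 56*(-1666 - 73) = 65 - 56*(-1739) = 65 + 97384 = 97449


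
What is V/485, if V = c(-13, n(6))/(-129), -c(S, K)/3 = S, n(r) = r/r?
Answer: -13/20855 ≈ -0.00062335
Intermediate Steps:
n(r) = 1
c(S, K) = -3*S
V = -13/43 (V = -3*(-13)/(-129) = 39*(-1/129) = -13/43 ≈ -0.30233)
V/485 = -13/43/485 = -13/43*1/485 = -13/20855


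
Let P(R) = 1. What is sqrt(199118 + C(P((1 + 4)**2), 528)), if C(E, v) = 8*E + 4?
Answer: sqrt(199130) ≈ 446.24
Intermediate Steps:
C(E, v) = 4 + 8*E
sqrt(199118 + C(P((1 + 4)**2), 528)) = sqrt(199118 + (4 + 8*1)) = sqrt(199118 + (4 + 8)) = sqrt(199118 + 12) = sqrt(199130)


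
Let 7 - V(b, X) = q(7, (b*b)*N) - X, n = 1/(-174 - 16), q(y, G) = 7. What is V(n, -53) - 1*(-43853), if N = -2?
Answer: 43800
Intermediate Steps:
n = -1/190 (n = 1/(-190) = -1/190 ≈ -0.0052632)
V(b, X) = X (V(b, X) = 7 - (7 - X) = 7 + (-7 + X) = X)
V(n, -53) - 1*(-43853) = -53 - 1*(-43853) = -53 + 43853 = 43800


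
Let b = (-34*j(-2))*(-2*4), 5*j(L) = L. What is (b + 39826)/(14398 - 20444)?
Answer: -99293/15115 ≈ -6.5692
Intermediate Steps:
j(L) = L/5
b = -544/5 (b = (-34*(-2)/5)*(-2*4) = -34*(-⅖)*(-8) = (68/5)*(-8) = -544/5 ≈ -108.80)
(b + 39826)/(14398 - 20444) = (-544/5 + 39826)/(14398 - 20444) = (198586/5)/(-6046) = (198586/5)*(-1/6046) = -99293/15115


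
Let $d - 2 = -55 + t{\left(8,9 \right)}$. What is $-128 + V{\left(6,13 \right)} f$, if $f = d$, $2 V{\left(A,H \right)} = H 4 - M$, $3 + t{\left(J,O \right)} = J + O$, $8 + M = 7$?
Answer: $- \frac{2323}{2} \approx -1161.5$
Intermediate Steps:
$M = -1$ ($M = -8 + 7 = -1$)
$t{\left(J,O \right)} = -3 + J + O$ ($t{\left(J,O \right)} = -3 + \left(J + O\right) = -3 + J + O$)
$V{\left(A,H \right)} = \frac{1}{2} + 2 H$ ($V{\left(A,H \right)} = \frac{H 4 - -1}{2} = \frac{4 H + 1}{2} = \frac{1 + 4 H}{2} = \frac{1}{2} + 2 H$)
$d = -39$ ($d = 2 + \left(-55 + \left(-3 + 8 + 9\right)\right) = 2 + \left(-55 + 14\right) = 2 - 41 = -39$)
$f = -39$
$-128 + V{\left(6,13 \right)} f = -128 + \left(\frac{1}{2} + 2 \cdot 13\right) \left(-39\right) = -128 + \left(\frac{1}{2} + 26\right) \left(-39\right) = -128 + \frac{53}{2} \left(-39\right) = -128 - \frac{2067}{2} = - \frac{2323}{2}$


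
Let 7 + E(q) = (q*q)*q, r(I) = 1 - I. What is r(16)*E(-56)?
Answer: 2634345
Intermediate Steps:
E(q) = -7 + q³ (E(q) = -7 + (q*q)*q = -7 + q²*q = -7 + q³)
r(16)*E(-56) = (1 - 1*16)*(-7 + (-56)³) = (1 - 16)*(-7 - 175616) = -15*(-175623) = 2634345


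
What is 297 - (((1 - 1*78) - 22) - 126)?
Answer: 522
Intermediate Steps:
297 - (((1 - 1*78) - 22) - 126) = 297 - (((1 - 78) - 22) - 126) = 297 - ((-77 - 22) - 126) = 297 - (-99 - 126) = 297 - 1*(-225) = 297 + 225 = 522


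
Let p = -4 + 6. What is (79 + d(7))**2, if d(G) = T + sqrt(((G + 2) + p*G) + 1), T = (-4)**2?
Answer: 9049 + 380*sqrt(6) ≈ 9979.8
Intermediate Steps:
p = 2
T = 16
d(G) = 16 + sqrt(3 + 3*G) (d(G) = 16 + sqrt(((G + 2) + 2*G) + 1) = 16 + sqrt(((2 + G) + 2*G) + 1) = 16 + sqrt((2 + 3*G) + 1) = 16 + sqrt(3 + 3*G))
(79 + d(7))**2 = (79 + (16 + sqrt(3 + 3*7)))**2 = (79 + (16 + sqrt(3 + 21)))**2 = (79 + (16 + sqrt(24)))**2 = (79 + (16 + 2*sqrt(6)))**2 = (95 + 2*sqrt(6))**2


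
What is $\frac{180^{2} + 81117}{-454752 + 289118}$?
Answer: $- \frac{113517}{165634} \approx -0.68535$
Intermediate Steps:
$\frac{180^{2} + 81117}{-454752 + 289118} = \frac{32400 + 81117}{-165634} = 113517 \left(- \frac{1}{165634}\right) = - \frac{113517}{165634}$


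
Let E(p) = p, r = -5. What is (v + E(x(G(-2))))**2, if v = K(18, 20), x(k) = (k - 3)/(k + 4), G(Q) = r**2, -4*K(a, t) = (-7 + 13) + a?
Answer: 23104/841 ≈ 27.472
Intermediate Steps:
K(a, t) = -3/2 - a/4 (K(a, t) = -((-7 + 13) + a)/4 = -(6 + a)/4 = -3/2 - a/4)
G(Q) = 25 (G(Q) = (-5)**2 = 25)
x(k) = (-3 + k)/(4 + k)
v = -6 (v = -3/2 - 1/4*18 = -3/2 - 9/2 = -6)
(v + E(x(G(-2))))**2 = (-6 + (-3 + 25)/(4 + 25))**2 = (-6 + 22/29)**2 = (-152/29)**2 = 23104/841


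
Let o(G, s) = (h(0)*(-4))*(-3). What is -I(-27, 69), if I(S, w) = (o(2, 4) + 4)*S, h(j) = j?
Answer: 108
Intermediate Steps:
o(G, s) = 0 (o(G, s) = (0*(-4))*(-3) = 0*(-3) = 0)
I(S, w) = 4*S (I(S, w) = (0 + 4)*S = 4*S)
-I(-27, 69) = -4*(-27) = -1*(-108) = 108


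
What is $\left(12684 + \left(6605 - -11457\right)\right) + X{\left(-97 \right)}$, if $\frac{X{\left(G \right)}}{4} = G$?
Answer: $30358$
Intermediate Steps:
$X{\left(G \right)} = 4 G$
$\left(12684 + \left(6605 - -11457\right)\right) + X{\left(-97 \right)} = \left(12684 + \left(6605 - -11457\right)\right) + 4 \left(-97\right) = \left(12684 + \left(6605 + 11457\right)\right) - 388 = \left(12684 + 18062\right) - 388 = 30746 - 388 = 30358$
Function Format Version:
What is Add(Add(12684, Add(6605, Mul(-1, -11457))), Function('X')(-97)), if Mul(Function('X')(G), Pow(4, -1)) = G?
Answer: 30358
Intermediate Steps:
Function('X')(G) = Mul(4, G)
Add(Add(12684, Add(6605, Mul(-1, -11457))), Function('X')(-97)) = Add(Add(12684, Add(6605, Mul(-1, -11457))), Mul(4, -97)) = Add(Add(12684, Add(6605, 11457)), -388) = Add(Add(12684, 18062), -388) = Add(30746, -388) = 30358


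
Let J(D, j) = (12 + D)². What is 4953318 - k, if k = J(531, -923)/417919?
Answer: 2070085410393/417919 ≈ 4.9533e+6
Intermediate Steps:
k = 294849/417919 (k = (12 + 531)²/417919 = 543²*(1/417919) = 294849*(1/417919) = 294849/417919 ≈ 0.70552)
4953318 - k = 4953318 - 1*294849/417919 = 4953318 - 294849/417919 = 2070085410393/417919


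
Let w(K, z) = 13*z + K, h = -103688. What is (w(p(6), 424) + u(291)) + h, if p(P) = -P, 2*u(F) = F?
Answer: -196073/2 ≈ -98037.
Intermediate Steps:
u(F) = F/2
w(K, z) = K + 13*z
(w(p(6), 424) + u(291)) + h = ((-1*6 + 13*424) + (½)*291) - 103688 = ((-6 + 5512) + 291/2) - 103688 = (5506 + 291/2) - 103688 = 11303/2 - 103688 = -196073/2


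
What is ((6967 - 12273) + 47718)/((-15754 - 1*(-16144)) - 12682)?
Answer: -10603/3073 ≈ -3.4504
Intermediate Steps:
((6967 - 12273) + 47718)/((-15754 - 1*(-16144)) - 12682) = (-5306 + 47718)/((-15754 + 16144) - 12682) = 42412/(390 - 12682) = 42412/(-12292) = 42412*(-1/12292) = -10603/3073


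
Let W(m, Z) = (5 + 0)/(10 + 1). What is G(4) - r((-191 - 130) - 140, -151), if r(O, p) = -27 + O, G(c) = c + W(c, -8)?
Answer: 5417/11 ≈ 492.45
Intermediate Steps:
W(m, Z) = 5/11
G(c) = 5/11 + c (G(c) = c + 5/11 = 5/11 + c)
G(4) - r((-191 - 130) - 140, -151) = (5/11 + 4) - (-27 + ((-191 - 130) - 140)) = 49/11 - (-27 + (-321 - 140)) = 49/11 - (-27 - 461) = 49/11 - 1*(-488) = 49/11 + 488 = 5417/11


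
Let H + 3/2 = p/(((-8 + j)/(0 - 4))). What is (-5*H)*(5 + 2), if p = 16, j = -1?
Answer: -3535/18 ≈ -196.39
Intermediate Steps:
H = 101/18 (H = -3/2 + 16/(((-8 - 1)/(0 - 4))) = -3/2 + 16/((-9/(-4))) = -3/2 + 16/((-9*(-1/4))) = -3/2 + 16/(9/4) = -3/2 + 16*(4/9) = -3/2 + 64/9 = 101/18 ≈ 5.6111)
(-5*H)*(5 + 2) = (-5*101/18)*(5 + 2) = -505/18*7 = -3535/18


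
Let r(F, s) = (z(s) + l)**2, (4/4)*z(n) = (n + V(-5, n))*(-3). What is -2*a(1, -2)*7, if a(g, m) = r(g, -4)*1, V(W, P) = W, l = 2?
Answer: -11774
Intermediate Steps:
z(n) = 15 - 3*n (z(n) = (n - 5)*(-3) = (-5 + n)*(-3) = 15 - 3*n)
r(F, s) = (17 - 3*s)**2 (r(F, s) = ((15 - 3*s) + 2)**2 = (17 - 3*s)**2)
a(g, m) = 841 (a(g, m) = (-17 + 3*(-4))**2*1 = (-17 - 12)**2*1 = (-29)**2*1 = 841*1 = 841)
-2*a(1, -2)*7 = -2*841*7 = -1682*7 = -11774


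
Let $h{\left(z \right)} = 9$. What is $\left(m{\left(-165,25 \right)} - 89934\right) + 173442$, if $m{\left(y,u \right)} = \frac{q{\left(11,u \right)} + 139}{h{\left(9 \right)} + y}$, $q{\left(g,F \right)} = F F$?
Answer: $\frac{3256621}{39} \approx 83503.0$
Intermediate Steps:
$q{\left(g,F \right)} = F^{2}$
$m{\left(y,u \right)} = \frac{139 + u^{2}}{9 + y}$ ($m{\left(y,u \right)} = \frac{u^{2} + 139}{9 + y} = \frac{139 + u^{2}}{9 + y}$)
$\left(m{\left(-165,25 \right)} - 89934\right) + 173442 = \left(\frac{139 + 25^{2}}{9 - 165} - 89934\right) + 173442 = \left(\frac{139 + 625}{-156} - 89934\right) + 173442 = \left(\left(- \frac{1}{156}\right) 764 - 89934\right) + 173442 = \left(- \frac{191}{39} - 89934\right) + 173442 = - \frac{3507617}{39} + 173442 = \frac{3256621}{39}$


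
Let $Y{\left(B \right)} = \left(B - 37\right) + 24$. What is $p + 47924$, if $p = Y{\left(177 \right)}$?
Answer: $48088$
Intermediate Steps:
$Y{\left(B \right)} = -13 + B$ ($Y{\left(B \right)} = \left(-37 + B\right) + 24 = -13 + B$)
$p = 164$ ($p = -13 + 177 = 164$)
$p + 47924 = 164 + 47924 = 48088$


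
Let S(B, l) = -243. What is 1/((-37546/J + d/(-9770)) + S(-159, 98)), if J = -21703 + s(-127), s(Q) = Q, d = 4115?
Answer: -21327910/5154982733 ≈ -0.0041373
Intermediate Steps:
J = -21830 (J = -21703 - 127 = -21830)
1/((-37546/J + d/(-9770)) + S(-159, 98)) = 1/((-37546/(-21830) + 4115/(-9770)) - 243) = 1/((-37546*(-1/21830) + 4115*(-1/9770)) - 243) = 1/((18773/10915 - 823/1954) - 243) = 1/(27699397/21327910 - 243) = 1/(-5154982733/21327910) = -21327910/5154982733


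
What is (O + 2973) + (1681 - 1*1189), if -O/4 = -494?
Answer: 5441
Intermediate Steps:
O = 1976 (O = -4*(-494) = 1976)
(O + 2973) + (1681 - 1*1189) = (1976 + 2973) + (1681 - 1*1189) = 4949 + (1681 - 1189) = 4949 + 492 = 5441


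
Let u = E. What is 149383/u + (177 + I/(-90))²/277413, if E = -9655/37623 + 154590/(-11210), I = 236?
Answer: -3539220104000238183217/332808313192425900 ≈ -10634.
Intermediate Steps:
E = -592437212/42175383 (E = -9655*1/37623 + 154590*(-1/11210) = -9655/37623 - 15459/1121 = -592437212/42175383 ≈ -14.047)
u = -592437212/42175383 ≈ -14.047
149383/u + (177 + I/(-90))²/277413 = 149383/(-592437212/42175383) + (177 + 236/(-90))²/277413 = 149383*(-42175383/592437212) + (177 + 236*(-1/90))²*(1/277413) = -6300285238689/592437212 + (177 - 118/45)²*(1/277413) = -6300285238689/592437212 + (7847/45)²*(1/277413) = -6300285238689/592437212 + (61575409/2025)*(1/277413) = -6300285238689/592437212 + 61575409/561761325 = -3539220104000238183217/332808313192425900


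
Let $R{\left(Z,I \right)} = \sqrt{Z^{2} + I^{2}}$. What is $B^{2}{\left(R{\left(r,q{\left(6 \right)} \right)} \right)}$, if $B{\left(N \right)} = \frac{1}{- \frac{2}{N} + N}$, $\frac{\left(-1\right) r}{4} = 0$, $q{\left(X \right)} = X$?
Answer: $\frac{9}{289} \approx 0.031142$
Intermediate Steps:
$r = 0$ ($r = \left(-4\right) 0 = 0$)
$R{\left(Z,I \right)} = \sqrt{I^{2} + Z^{2}}$
$B{\left(N \right)} = \frac{1}{N - \frac{2}{N}}$
$B^{2}{\left(R{\left(r,q{\left(6 \right)} \right)} \right)} = \left(\frac{\sqrt{6^{2} + 0^{2}}}{-2 + \left(\sqrt{6^{2} + 0^{2}}\right)^{2}}\right)^{2} = \left(\frac{\sqrt{36 + 0}}{-2 + \left(\sqrt{36 + 0}\right)^{2}}\right)^{2} = \left(\frac{\sqrt{36}}{-2 + \left(\sqrt{36}\right)^{2}}\right)^{2} = \left(\frac{6}{-2 + 6^{2}}\right)^{2} = \left(\frac{6}{-2 + 36}\right)^{2} = \left(\frac{6}{34}\right)^{2} = \left(6 \cdot \frac{1}{34}\right)^{2} = \left(\frac{3}{17}\right)^{2} = \frac{9}{289}$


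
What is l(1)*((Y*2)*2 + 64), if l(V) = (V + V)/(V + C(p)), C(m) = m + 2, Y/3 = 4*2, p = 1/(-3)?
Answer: 120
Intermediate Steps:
p = -⅓ ≈ -0.33333
Y = 24 (Y = 3*(4*2) = 3*8 = 24)
C(m) = 2 + m
l(V) = 2*V/(5/3 + V) (l(V) = (V + V)/(V + (2 - ⅓)) = (2*V)/(V + 5/3) = (2*V)/(5/3 + V) = 2*V/(5/3 + V))
l(1)*((Y*2)*2 + 64) = (6*1/(5 + 3*1))*((24*2)*2 + 64) = (6*1/(5 + 3))*(48*2 + 64) = (6*1/8)*(96 + 64) = (6*1*(⅛))*160 = (¾)*160 = 120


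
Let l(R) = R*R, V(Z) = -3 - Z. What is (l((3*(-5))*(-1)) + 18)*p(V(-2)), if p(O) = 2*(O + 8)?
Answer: 3402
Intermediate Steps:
p(O) = 16 + 2*O (p(O) = 2*(8 + O) = 16 + 2*O)
l(R) = R**2
(l((3*(-5))*(-1)) + 18)*p(V(-2)) = (((3*(-5))*(-1))**2 + 18)*(16 + 2*(-3 - 1*(-2))) = ((-15*(-1))**2 + 18)*(16 + 2*(-3 + 2)) = (15**2 + 18)*(16 + 2*(-1)) = (225 + 18)*(16 - 2) = 243*14 = 3402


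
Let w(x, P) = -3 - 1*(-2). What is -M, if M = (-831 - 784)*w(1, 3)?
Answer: -1615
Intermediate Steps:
w(x, P) = -1 (w(x, P) = -3 + 2 = -1)
M = 1615 (M = (-831 - 784)*(-1) = -1615*(-1) = 1615)
-M = -1*1615 = -1615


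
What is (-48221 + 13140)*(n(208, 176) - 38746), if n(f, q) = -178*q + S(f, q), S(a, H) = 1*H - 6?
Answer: 2452302224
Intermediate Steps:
S(a, H) = -6 + H (S(a, H) = H - 6 = -6 + H)
n(f, q) = -6 - 177*q (n(f, q) = -178*q + (-6 + q) = -6 - 177*q)
(-48221 + 13140)*(n(208, 176) - 38746) = (-48221 + 13140)*((-6 - 177*176) - 38746) = -35081*((-6 - 31152) - 38746) = -35081*(-31158 - 38746) = -35081*(-69904) = 2452302224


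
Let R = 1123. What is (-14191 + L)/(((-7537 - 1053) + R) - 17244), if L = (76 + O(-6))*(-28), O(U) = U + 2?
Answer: 16207/24711 ≈ 0.65586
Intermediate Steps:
O(U) = 2 + U
L = -2016 (L = (76 + (2 - 6))*(-28) = (76 - 4)*(-28) = 72*(-28) = -2016)
(-14191 + L)/(((-7537 - 1053) + R) - 17244) = (-14191 - 2016)/(((-7537 - 1053) + 1123) - 17244) = -16207/((-8590 + 1123) - 17244) = -16207/(-7467 - 17244) = -16207/(-24711) = -16207*(-1/24711) = 16207/24711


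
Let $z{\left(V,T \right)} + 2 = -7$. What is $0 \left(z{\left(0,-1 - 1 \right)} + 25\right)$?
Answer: $0$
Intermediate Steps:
$z{\left(V,T \right)} = -9$ ($z{\left(V,T \right)} = -2 - 7 = -9$)
$0 \left(z{\left(0,-1 - 1 \right)} + 25\right) = 0 \left(-9 + 25\right) = 0 \cdot 16 = 0$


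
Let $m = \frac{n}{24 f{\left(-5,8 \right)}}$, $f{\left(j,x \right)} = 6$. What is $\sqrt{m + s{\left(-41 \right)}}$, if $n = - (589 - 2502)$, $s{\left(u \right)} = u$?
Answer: $\frac{i \sqrt{3991}}{12} \approx 5.2645 i$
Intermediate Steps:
$n = 1913$ ($n = - (589 - 2502) = \left(-1\right) \left(-1913\right) = 1913$)
$m = \frac{1913}{144}$ ($m = \frac{1913}{24 \cdot 6} = \frac{1913}{144} \approx 13.285$)
$\sqrt{m + s{\left(-41 \right)}} = \sqrt{\frac{1913}{144} - 41} = \sqrt{- \frac{3991}{144}} = \frac{i \sqrt{3991}}{12}$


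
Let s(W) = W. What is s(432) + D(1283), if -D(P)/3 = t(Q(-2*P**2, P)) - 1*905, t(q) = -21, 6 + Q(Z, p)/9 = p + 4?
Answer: 3210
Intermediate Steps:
Q(Z, p) = -18 + 9*p (Q(Z, p) = -54 + 9*(p + 4) = -54 + 9*(4 + p) = -54 + (36 + 9*p) = -18 + 9*p)
D(P) = 2778 (D(P) = -3*(-21 - 1*905) = -3*(-21 - 905) = -3*(-926) = 2778)
s(432) + D(1283) = 432 + 2778 = 3210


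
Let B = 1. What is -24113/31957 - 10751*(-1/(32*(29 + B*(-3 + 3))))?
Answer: 321192843/29656096 ≈ 10.831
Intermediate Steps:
-24113/31957 - 10751*(-1/(32*(29 + B*(-3 + 3)))) = -24113/31957 - 10751*(-1/(32*(29 + 1*(-3 + 3)))) = -24113*1/31957 - 10751*(-1/(32*(29 + 1*0))) = -24113/31957 - 10751*(-1/(32*(29 + 0))) = -24113/31957 - 10751/((-32*29)) = -24113/31957 - 10751/(-928) = -24113/31957 - 10751*(-1/928) = -24113/31957 + 10751/928 = 321192843/29656096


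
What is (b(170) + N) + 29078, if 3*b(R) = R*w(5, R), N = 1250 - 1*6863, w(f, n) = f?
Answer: 71245/3 ≈ 23748.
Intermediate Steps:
N = -5613 (N = 1250 - 6863 = -5613)
b(R) = 5*R/3 (b(R) = (R*5)/3 = (5*R)/3 = 5*R/3)
(b(170) + N) + 29078 = ((5/3)*170 - 5613) + 29078 = (850/3 - 5613) + 29078 = -15989/3 + 29078 = 71245/3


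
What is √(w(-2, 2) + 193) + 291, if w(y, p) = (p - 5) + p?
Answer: 291 + 8*√3 ≈ 304.86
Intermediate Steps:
w(y, p) = -5 + 2*p (w(y, p) = (-5 + p) + p = -5 + 2*p)
√(w(-2, 2) + 193) + 291 = √((-5 + 2*2) + 193) + 291 = √((-5 + 4) + 193) + 291 = √(-1 + 193) + 291 = √192 + 291 = 8*√3 + 291 = 291 + 8*√3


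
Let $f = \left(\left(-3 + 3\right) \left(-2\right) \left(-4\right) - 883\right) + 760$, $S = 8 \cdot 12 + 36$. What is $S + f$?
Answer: $9$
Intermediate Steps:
$S = 132$ ($S = 96 + 36 = 132$)
$f = -123$ ($f = \left(0 \left(-2\right) \left(-4\right) - 883\right) + 760 = \left(0 \left(-4\right) - 883\right) + 760 = \left(0 - 883\right) + 760 = -883 + 760 = -123$)
$S + f = 132 - 123 = 9$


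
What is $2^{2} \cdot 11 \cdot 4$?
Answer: $176$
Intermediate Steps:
$2^{2} \cdot 11 \cdot 4 = 4 \cdot 11 \cdot 4 = 44 \cdot 4 = 176$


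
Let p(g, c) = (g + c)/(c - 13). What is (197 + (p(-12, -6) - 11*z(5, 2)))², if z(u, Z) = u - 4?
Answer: 12616704/361 ≈ 34949.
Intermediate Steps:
z(u, Z) = -4 + u
p(g, c) = (c + g)/(-13 + c)
(197 + (p(-12, -6) - 11*z(5, 2)))² = (197 + ((-6 - 12)/(-13 - 6) - 11*(-4 + 5)))² = (197 + (-18/(-19) - 11*1))² = (197 + (-1/19*(-18) - 11))² = (197 + (18/19 - 11))² = (197 - 191/19)² = (3552/19)² = 12616704/361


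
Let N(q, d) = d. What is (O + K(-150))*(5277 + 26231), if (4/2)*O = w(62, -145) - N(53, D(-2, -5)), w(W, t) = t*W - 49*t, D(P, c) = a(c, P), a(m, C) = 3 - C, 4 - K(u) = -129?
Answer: -25584496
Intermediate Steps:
K(u) = 133 (K(u) = 4 - 1*(-129) = 4 + 129 = 133)
D(P, c) = 3 - P
w(W, t) = -49*t + W*t (w(W, t) = W*t - 49*t = -49*t + W*t)
O = -945 (O = (-145*(-49 + 62) - (3 - 1*(-2)))/2 = (-145*13 - (3 + 2))/2 = (-1885 - 1*5)/2 = (-1885 - 5)/2 = (1/2)*(-1890) = -945)
(O + K(-150))*(5277 + 26231) = (-945 + 133)*(5277 + 26231) = -812*31508 = -25584496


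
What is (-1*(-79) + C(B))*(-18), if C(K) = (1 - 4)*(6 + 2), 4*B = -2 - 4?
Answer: -990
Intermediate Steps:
B = -3/2 (B = (-2 - 4)/4 = (¼)*(-6) = -3/2 ≈ -1.5000)
C(K) = -24 (C(K) = -3*8 = -24)
(-1*(-79) + C(B))*(-18) = (-1*(-79) - 24)*(-18) = (79 - 24)*(-18) = 55*(-18) = -990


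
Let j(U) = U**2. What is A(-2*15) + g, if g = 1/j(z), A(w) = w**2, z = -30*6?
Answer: 29160001/32400 ≈ 900.00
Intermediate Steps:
z = -180 (z = -5*36 = -180)
g = 1/32400 (g = 1/((-180)**2) = 1/32400 ≈ 3.0864e-5)
A(-2*15) + g = (-2*15)**2 + 1/32400 = (-30)**2 + 1/32400 = 900 + 1/32400 = 29160001/32400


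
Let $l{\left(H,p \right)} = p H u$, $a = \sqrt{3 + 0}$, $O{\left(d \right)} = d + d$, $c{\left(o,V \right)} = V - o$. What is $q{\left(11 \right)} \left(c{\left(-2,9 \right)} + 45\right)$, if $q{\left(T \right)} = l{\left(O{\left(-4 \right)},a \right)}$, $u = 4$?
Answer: $- 1792 \sqrt{3} \approx -3103.8$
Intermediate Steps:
$O{\left(d \right)} = 2 d$
$a = \sqrt{3} \approx 1.732$
$l{\left(H,p \right)} = 4 H p$ ($l{\left(H,p \right)} = p H 4 = H p 4 = 4 H p$)
$q{\left(T \right)} = - 32 \sqrt{3}$ ($q{\left(T \right)} = 4 \cdot 2 \left(-4\right) \sqrt{3} = 4 \left(-8\right) \sqrt{3} = - 32 \sqrt{3}$)
$q{\left(11 \right)} \left(c{\left(-2,9 \right)} + 45\right) = - 32 \sqrt{3} \left(\left(9 - -2\right) + 45\right) = - 32 \sqrt{3} \left(\left(9 + 2\right) + 45\right) = - 32 \sqrt{3} \left(11 + 45\right) = - 32 \sqrt{3} \cdot 56 = - 1792 \sqrt{3}$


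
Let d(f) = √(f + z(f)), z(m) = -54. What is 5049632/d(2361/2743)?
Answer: -721376*I*√399822423/20823 ≈ -6.9271e+5*I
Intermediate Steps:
d(f) = √(-54 + f) (d(f) = √(f - 54) = √(-54 + f))
5049632/d(2361/2743) = 5049632/(√(-54 + 2361/2743)) = 5049632/(√(-145761/2743)) = 5049632/((I*√399822423/2743)) = 5049632*(-I*√399822423/145761) = -721376*I*√399822423/20823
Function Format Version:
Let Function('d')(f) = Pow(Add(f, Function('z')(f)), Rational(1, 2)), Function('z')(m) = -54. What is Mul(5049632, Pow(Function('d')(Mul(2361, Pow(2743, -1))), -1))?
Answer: Mul(Rational(-721376, 20823), I, Pow(399822423, Rational(1, 2))) ≈ Mul(-6.9271e+5, I)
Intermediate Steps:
Function('d')(f) = Pow(Add(-54, f), Rational(1, 2)) (Function('d')(f) = Pow(Add(f, -54), Rational(1, 2)) = Pow(Add(-54, f), Rational(1, 2)))
Mul(5049632, Pow(Function('d')(Mul(2361, Pow(2743, -1))), -1)) = Mul(5049632, Pow(Pow(Add(-54, Mul(2361, Pow(2743, -1))), Rational(1, 2)), -1)) = Mul(5049632, Pow(Pow(Add(-54, Mul(2361, Rational(1, 2743))), Rational(1, 2)), -1)) = Mul(5049632, Pow(Pow(Add(-54, Rational(2361, 2743)), Rational(1, 2)), -1)) = Mul(5049632, Pow(Pow(Rational(-145761, 2743), Rational(1, 2)), -1)) = Mul(5049632, Pow(Mul(Rational(1, 2743), I, Pow(399822423, Rational(1, 2))), -1)) = Mul(5049632, Mul(Rational(-1, 145761), I, Pow(399822423, Rational(1, 2)))) = Mul(Rational(-721376, 20823), I, Pow(399822423, Rational(1, 2)))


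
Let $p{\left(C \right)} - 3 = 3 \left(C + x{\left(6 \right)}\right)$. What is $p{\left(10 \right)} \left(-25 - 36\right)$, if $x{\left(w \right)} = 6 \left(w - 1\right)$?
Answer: $-7503$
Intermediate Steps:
$x{\left(w \right)} = -6 + 6 w$ ($x{\left(w \right)} = 6 \left(-1 + w\right) = -6 + 6 w$)
$p{\left(C \right)} = 93 + 3 C$ ($p{\left(C \right)} = 3 + 3 \left(C + \left(-6 + 6 \cdot 6\right)\right) = 3 + 3 \left(C + \left(-6 + 36\right)\right) = 3 + 3 \left(C + 30\right) = 3 + 3 \left(30 + C\right) = 3 + \left(90 + 3 C\right) = 93 + 3 C$)
$p{\left(10 \right)} \left(-25 - 36\right) = \left(93 + 3 \cdot 10\right) \left(-25 - 36\right) = \left(93 + 30\right) \left(-61\right) = 123 \left(-61\right) = -7503$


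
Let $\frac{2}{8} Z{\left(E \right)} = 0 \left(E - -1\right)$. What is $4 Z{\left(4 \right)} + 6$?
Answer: $6$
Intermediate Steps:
$Z{\left(E \right)} = 0$ ($Z{\left(E \right)} = 4 \cdot 0 \left(E - -1\right) = 4 \cdot 0 \left(E + 1\right) = 4 \cdot 0 \left(1 + E\right) = 4 \cdot 0 = 0$)
$4 Z{\left(4 \right)} + 6 = 4 \cdot 0 + 6 = 0 + 6 = 6$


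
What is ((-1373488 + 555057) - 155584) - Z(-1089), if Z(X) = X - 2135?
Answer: -970791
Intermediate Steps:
Z(X) = -2135 + X
((-1373488 + 555057) - 155584) - Z(-1089) = ((-1373488 + 555057) - 155584) - (-2135 - 1089) = (-818431 - 155584) - 1*(-3224) = -974015 + 3224 = -970791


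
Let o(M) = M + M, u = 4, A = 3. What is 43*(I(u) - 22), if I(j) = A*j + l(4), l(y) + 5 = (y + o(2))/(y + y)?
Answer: -602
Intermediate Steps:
o(M) = 2*M
l(y) = -5 + (4 + y)/(2*y) (l(y) = -5 + (y + 2*2)/(y + y) = -5 + (y + 4)/((2*y)) = -5 + (4 + y)*(1/(2*y)) = -5 + (4 + y)/(2*y))
I(j) = -4 + 3*j (I(j) = 3*j + (-9/2 + 2/4) = 3*j + (-9/2 + 2*(¼)) = 3*j + (-9/2 + ½) = 3*j - 4 = -4 + 3*j)
43*(I(u) - 22) = 43*((-4 + 3*4) - 22) = 43*((-4 + 12) - 22) = 43*(8 - 22) = 43*(-14) = -602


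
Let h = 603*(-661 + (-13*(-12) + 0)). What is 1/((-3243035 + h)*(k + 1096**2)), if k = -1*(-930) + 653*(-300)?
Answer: -1/3569707997300 ≈ -2.8013e-13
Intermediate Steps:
k = -194970 (k = 930 - 195900 = -194970)
h = -304515 (h = 603*(-661 + (156 + 0)) = 603*(-661 + 156) = 603*(-505) = -304515)
1/((-3243035 + h)*(k + 1096**2)) = 1/((-3243035 - 304515)*(-194970 + 1096**2)) = 1/(-3547550*(-194970 + 1201216)) = 1/(-3547550*1006246) = 1/(-3569707997300) = -1/3569707997300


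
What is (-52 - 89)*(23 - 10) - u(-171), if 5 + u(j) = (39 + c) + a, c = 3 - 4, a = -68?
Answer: -1798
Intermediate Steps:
c = -1
u(j) = -35 (u(j) = -5 + ((39 - 1) - 68) = -5 + (38 - 68) = -5 - 30 = -35)
(-52 - 89)*(23 - 10) - u(-171) = (-52 - 89)*(23 - 10) - 1*(-35) = -141*13 + 35 = -1833 + 35 = -1798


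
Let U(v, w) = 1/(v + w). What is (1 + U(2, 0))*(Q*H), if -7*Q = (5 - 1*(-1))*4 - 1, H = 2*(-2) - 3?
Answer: 69/2 ≈ 34.500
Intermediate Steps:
H = -7 (H = -4 - 3 = -7)
Q = -23/7 (Q = -((5 - 1*(-1))*4 - 1)/7 = -((5 + 1)*4 - 1)/7 = -(6*4 - 1)/7 = -(24 - 1)/7 = -⅐*23 = -23/7 ≈ -3.2857)
(1 + U(2, 0))*(Q*H) = (1 + 1/(2 + 0))*(-23/7*(-7)) = (1 + 1/2)*23 = (1 + ½)*23 = (3/2)*23 = 69/2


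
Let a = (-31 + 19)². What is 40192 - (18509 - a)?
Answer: 21827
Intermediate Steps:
a = 144 (a = (-12)² = 144)
40192 - (18509 - a) = 40192 - (18509 - 1*144) = 40192 - (18509 - 144) = 40192 - 1*18365 = 40192 - 18365 = 21827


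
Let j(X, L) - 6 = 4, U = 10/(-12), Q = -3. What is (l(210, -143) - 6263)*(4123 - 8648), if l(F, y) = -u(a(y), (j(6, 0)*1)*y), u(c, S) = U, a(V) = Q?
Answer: 170017825/6 ≈ 2.8336e+7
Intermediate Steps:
U = -5/6 (U = 10*(-1/12) = -5/6 ≈ -0.83333)
j(X, L) = 10 (j(X, L) = 6 + 4 = 10)
a(V) = -3
u(c, S) = -5/6
l(F, y) = 5/6 (l(F, y) = -1*(-5/6) = 5/6)
(l(210, -143) - 6263)*(4123 - 8648) = (5/6 - 6263)*(4123 - 8648) = -37573/6*(-4525) = 170017825/6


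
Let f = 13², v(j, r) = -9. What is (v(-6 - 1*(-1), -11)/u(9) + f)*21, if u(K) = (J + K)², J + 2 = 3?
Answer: 354711/100 ≈ 3547.1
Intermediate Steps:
J = 1 (J = -2 + 3 = 1)
u(K) = (1 + K)²
f = 169
(v(-6 - 1*(-1), -11)/u(9) + f)*21 = (-9/(1 + 9)² + 169)*21 = (-9/(10²) + 169)*21 = (-9/100 + 169)*21 = (16891/100)*21 = 354711/100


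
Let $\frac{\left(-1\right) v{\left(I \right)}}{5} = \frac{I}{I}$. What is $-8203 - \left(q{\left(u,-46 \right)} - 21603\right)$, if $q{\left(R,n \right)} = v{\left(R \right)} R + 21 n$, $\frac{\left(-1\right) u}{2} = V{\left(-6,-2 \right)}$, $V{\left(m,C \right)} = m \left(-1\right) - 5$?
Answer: $14356$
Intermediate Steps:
$v{\left(I \right)} = -5$ ($v{\left(I \right)} = - 5 \frac{I}{I} = \left(-5\right) 1 = -5$)
$V{\left(m,C \right)} = -5 - m$ ($V{\left(m,C \right)} = - m - 5 = -5 - m$)
$u = -2$ ($u = - 2 \left(-5 - -6\right) = - 2 \left(-5 + 6\right) = \left(-2\right) 1 = -2$)
$q{\left(R,n \right)} = - 5 R + 21 n$
$-8203 - \left(q{\left(u,-46 \right)} - 21603\right) = -8203 - \left(\left(\left(-5\right) \left(-2\right) + 21 \left(-46\right)\right) - 21603\right) = -8203 - \left(\left(10 - 966\right) - 21603\right) = -8203 - \left(-956 - 21603\right) = -8203 - -22559 = -8203 + 22559 = 14356$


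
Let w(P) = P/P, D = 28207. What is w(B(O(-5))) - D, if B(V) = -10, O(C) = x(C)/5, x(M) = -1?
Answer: -28206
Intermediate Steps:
O(C) = -1/5
w(P) = 1
w(B(O(-5))) - D = 1 - 1*28207 = 1 - 28207 = -28206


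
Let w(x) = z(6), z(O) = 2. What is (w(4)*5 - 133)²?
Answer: 15129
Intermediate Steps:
w(x) = 2
(w(4)*5 - 133)² = (2*5 - 133)² = (10 - 133)² = (-123)² = 15129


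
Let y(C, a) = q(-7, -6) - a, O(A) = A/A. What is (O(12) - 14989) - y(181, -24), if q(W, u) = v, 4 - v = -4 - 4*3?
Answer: -15032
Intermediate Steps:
v = 20 (v = 4 - (-4 - 4*3) = 4 - (-4 - 12) = 4 - 1*(-16) = 4 + 16 = 20)
O(A) = 1
q(W, u) = 20
y(C, a) = 20 - a
(O(12) - 14989) - y(181, -24) = (1 - 14989) - (20 - 1*(-24)) = -14988 - (20 + 24) = -14988 - 1*44 = -14988 - 44 = -15032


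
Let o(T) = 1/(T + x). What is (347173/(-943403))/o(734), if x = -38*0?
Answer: -254824982/943403 ≈ -270.11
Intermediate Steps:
x = 0
o(T) = 1/T (o(T) = 1/(T + 0) = 1/T)
(347173/(-943403))/o(734) = (347173/(-943403))/(1/734) = (347173*(-1/943403))/(1/734) = -347173/943403*734 = -254824982/943403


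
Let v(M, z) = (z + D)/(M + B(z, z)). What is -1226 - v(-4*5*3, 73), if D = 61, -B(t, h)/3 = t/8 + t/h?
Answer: -885326/723 ≈ -1224.5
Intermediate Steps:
B(t, h) = -3*t/8 - 3*t/h (B(t, h) = -3*(t/8 + t/h) = -3*t/8 - 3*t/h)
v(M, z) = (61 + z)/(-3 + M - 3*z/8) (v(M, z) = (z + 61)/(M - 3*z*(8 + z)/(8*z)) = (61 + z)/(M + (-3 - 3*z/8)) = (61 + z)/(-3 + M - 3*z/8))
-1226 - v(-4*5*3, 73) = -1226 - 8*(-61 - 1*73)/(24 - 8*(-4*5)*3 + 3*73) = -1226 - 8*(-61 - 73)/(24 - (-160)*3 + 219) = -1226 - 8*(-134)/(24 - 8*(-60) + 219) = -1226 - 8*(-134)/(24 + 480 + 219) = -1226 - 8*(-134)/723 = -1226 - 1*(-1072/723) = -1226 + 1072/723 = -885326/723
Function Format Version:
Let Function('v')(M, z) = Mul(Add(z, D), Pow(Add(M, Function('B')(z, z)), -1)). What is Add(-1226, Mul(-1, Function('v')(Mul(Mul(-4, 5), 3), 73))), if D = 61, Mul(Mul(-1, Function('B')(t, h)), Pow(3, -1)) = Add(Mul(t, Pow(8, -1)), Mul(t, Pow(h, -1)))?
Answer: Rational(-885326, 723) ≈ -1224.5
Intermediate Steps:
Function('B')(t, h) = Add(Mul(Rational(-3, 8), t), Mul(-3, t, Pow(h, -1))) (Function('B')(t, h) = Mul(-3, Add(Mul(t, Pow(8, -1)), Mul(t, Pow(h, -1)))) = Mul(-3, Add(Mul(t, Rational(1, 8)), Mul(t, Pow(h, -1)))) = Mul(-3, Add(Mul(Rational(1, 8), t), Mul(t, Pow(h, -1)))) = Add(Mul(Rational(-3, 8), t), Mul(-3, t, Pow(h, -1))))
Function('v')(M, z) = Mul(Pow(Add(-3, M, Mul(Rational(-3, 8), z)), -1), Add(61, z)) (Function('v')(M, z) = Mul(Add(z, 61), Pow(Add(M, Mul(Rational(-3, 8), z, Pow(z, -1), Add(8, z))), -1)) = Mul(Add(61, z), Pow(Add(M, Add(-3, Mul(Rational(-3, 8), z))), -1)) = Mul(Add(61, z), Pow(Add(-3, M, Mul(Rational(-3, 8), z)), -1)) = Mul(Pow(Add(-3, M, Mul(Rational(-3, 8), z)), -1), Add(61, z)))
Add(-1226, Mul(-1, Function('v')(Mul(Mul(-4, 5), 3), 73))) = Add(-1226, Mul(-1, Mul(8, Pow(Add(24, Mul(-8, Mul(Mul(-4, 5), 3)), Mul(3, 73)), -1), Add(-61, Mul(-1, 73))))) = Add(-1226, Mul(-1, Mul(8, Pow(Add(24, Mul(-8, Mul(-20, 3)), 219), -1), Add(-61, -73)))) = Add(-1226, Mul(-1, Mul(8, Pow(Add(24, Mul(-8, -60), 219), -1), -134))) = Add(-1226, Mul(-1, Mul(8, Pow(Add(24, 480, 219), -1), -134))) = Add(-1226, Mul(-1, Mul(8, Pow(723, -1), -134))) = Add(-1226, Mul(-1, Mul(8, Rational(1, 723), -134))) = Add(-1226, Mul(-1, Rational(-1072, 723))) = Add(-1226, Rational(1072, 723)) = Rational(-885326, 723)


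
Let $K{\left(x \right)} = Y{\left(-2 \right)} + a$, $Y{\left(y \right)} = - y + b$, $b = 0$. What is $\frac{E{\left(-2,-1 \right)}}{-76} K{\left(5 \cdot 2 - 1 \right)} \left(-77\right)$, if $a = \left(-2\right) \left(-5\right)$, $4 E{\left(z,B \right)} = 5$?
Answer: $\frac{1155}{76} \approx 15.197$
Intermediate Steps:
$E{\left(z,B \right)} = \frac{5}{4}$ ($E{\left(z,B \right)} = \frac{1}{4} \cdot 5 = \frac{5}{4}$)
$Y{\left(y \right)} = - y$ ($Y{\left(y \right)} = - y + 0 = - y$)
$a = 10$
$K{\left(x \right)} = 12$ ($K{\left(x \right)} = \left(-1\right) \left(-2\right) + 10 = 2 + 10 = 12$)
$\frac{E{\left(-2,-1 \right)}}{-76} K{\left(5 \cdot 2 - 1 \right)} \left(-77\right) = \frac{5}{4 \left(-76\right)} 12 \left(-77\right) = \frac{5}{4} \left(- \frac{1}{76}\right) 12 \left(-77\right) = \left(- \frac{5}{304}\right) 12 \left(-77\right) = \left(- \frac{15}{76}\right) \left(-77\right) = \frac{1155}{76}$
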